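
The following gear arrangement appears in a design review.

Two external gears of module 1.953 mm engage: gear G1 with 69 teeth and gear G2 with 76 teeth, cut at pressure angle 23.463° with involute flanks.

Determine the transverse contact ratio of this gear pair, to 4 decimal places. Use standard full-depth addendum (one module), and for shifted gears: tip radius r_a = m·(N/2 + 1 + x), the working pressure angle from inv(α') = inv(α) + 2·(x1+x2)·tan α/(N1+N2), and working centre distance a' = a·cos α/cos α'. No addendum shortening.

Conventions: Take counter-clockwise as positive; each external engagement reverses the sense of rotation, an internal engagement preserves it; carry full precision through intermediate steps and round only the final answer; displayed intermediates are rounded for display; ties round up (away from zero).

class = single-mesh tooth geometry [involute pair 69T × 76T, m = 1.953]
base radii: r_b1 = 61.807469, r_b2 = 68.077792
tip radii: r_a1 = 69.331500, r_a2 = 76.167000
no profile shift: α' = α, a' = a
action lengths: √(r_a1²−r_b1²) = 31.411680, √(r_a2²−r_b2²) = 34.158836
base pitch p_b = π·m·cos α = 5.628229
CR = (31.411680 + 34.158836 − 141.592500·sin 23.46300°)/5.628229 = 1.633641
contact ratio ≈ 1.6336

1.6336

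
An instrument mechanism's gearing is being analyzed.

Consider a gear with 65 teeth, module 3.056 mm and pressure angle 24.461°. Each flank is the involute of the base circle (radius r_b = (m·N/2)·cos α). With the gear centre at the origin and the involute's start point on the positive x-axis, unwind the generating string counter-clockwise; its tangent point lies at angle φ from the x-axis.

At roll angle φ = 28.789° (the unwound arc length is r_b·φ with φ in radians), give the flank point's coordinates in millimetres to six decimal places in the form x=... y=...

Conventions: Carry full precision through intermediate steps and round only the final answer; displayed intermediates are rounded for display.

x=101.107368 y=3.727180

class = single-mesh tooth geometry [base-circle involute, m = 3.056, 65T]
pitch radius r_p = m·N/2 = 3.056·65/2 = 99.320000
base radius r_b = r_p·cos α = 99.320000·cos 24.461° = 90.405368
roll angle φ = 28.789° = 0.50246284 rad
x = r_b·(cos φ + φ·sin φ) = 101.107368
y = r_b·(sin φ − φ·cos φ) = 3.727180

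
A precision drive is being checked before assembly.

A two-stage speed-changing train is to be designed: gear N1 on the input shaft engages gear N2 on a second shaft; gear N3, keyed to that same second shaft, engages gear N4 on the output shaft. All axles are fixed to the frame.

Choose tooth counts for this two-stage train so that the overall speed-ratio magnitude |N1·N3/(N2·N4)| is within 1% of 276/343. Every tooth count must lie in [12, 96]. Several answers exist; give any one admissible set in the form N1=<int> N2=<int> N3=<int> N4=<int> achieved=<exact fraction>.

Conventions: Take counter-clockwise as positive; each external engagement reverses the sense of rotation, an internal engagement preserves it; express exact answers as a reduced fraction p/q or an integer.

design class (target 276/343): fixed-axis compound train
target = 276/343 in lowest terms: an exact hit needs N1·N3 = k·276 and N2·N4 = k·343 for one integer k, every count in [12, 96]; additionally prefer no 1:1 stage (N1 ≠ N2, N3 ≠ N4)
k = 1: no 1:1-free in-range split of k·276 and k·343 into factor pairs; take k = 2
k = 2: N1·N3 = 552 = 12·46, N2·N4 = 686 = 14·49
achieved = 12·46/(14·49) = 276/343; |achieved − target| = 0 ≤ 69/8575 ✓

N1=12 N2=14 N3=46 N4=49 achieved=276/343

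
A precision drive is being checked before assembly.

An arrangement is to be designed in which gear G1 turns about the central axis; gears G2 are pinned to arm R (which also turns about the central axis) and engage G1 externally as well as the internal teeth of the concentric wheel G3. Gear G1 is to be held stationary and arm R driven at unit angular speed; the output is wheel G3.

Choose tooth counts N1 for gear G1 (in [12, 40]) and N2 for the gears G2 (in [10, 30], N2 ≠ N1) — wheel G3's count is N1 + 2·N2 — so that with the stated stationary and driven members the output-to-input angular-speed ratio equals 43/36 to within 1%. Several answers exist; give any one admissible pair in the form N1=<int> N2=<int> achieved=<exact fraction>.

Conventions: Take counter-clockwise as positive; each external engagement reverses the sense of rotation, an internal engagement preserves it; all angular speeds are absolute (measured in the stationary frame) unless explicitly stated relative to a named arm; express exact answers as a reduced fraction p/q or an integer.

class = planetary set [ratio 43/36 wanted; Willis about the carrier]
Willis with ω_sun = 0: ω_ring/ω_arm = (N1+N3)/N3; set equal to 43/36  ⇒  N3/N1 = 1/(43/36 − 1) = 36/7
N3 = N1 + 2·N2  ⇒  N2/N1 = (N3/N1 − 1)/2 = (36/7 − 1)/2 = 29/14
smallest multiple with N1 ≥ 12 and N2 ≥ 10: k = 1  ⇒  N1 = 1·14 = 14, N2 = 1·29 = 29 (N1 ≤ 40, N2 ≤ 30, N2 ≠ N1 ✓), N3 = 14 + 2·29 = 72
check: (N1+N3)/N3 with N1 = 14, N3 = 72 gives 43/36; |achieved − target| = 0 ≤ 43/3600 ✓

N1=14 N2=29 achieved=43/36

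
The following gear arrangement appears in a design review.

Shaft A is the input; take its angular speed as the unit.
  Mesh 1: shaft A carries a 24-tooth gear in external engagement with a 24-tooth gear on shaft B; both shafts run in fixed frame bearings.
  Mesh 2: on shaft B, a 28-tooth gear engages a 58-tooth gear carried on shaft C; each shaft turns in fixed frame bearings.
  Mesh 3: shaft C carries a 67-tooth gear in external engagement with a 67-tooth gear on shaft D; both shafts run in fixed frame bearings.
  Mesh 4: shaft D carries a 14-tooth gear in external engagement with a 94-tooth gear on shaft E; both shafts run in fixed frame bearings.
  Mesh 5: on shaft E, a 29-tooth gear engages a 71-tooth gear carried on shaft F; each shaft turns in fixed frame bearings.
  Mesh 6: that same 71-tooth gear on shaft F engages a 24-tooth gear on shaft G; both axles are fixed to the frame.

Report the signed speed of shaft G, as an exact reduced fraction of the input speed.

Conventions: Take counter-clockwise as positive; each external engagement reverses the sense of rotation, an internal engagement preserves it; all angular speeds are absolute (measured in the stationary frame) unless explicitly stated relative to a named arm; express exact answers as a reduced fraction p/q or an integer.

6-mesh fixed-axis compound train (all bearings frame-fixed)
mesh 1 [24T→24T]: |ω|/ω_in = 1×24/24 = 1, sense flips to −
mesh 2 [28T→58T]: |ω|/ω_in = 1×28/58 = 14/29, sense flips to +
mesh 3 [67T→67T]: |ω|/ω_in = (14/29)×67/67 = 14/29, sense flips to −
mesh 4 [14T→94T]: |ω|/ω_in = (14/29)×14/94 = 98/1363, sense flips to +
mesh 5 [29T→71T]: |ω|/ω_in = (98/1363)×29/71 = 98/3337, sense flips to −
mesh 6 [71T→24T]: |ω|/ω_in = (98/3337)×71/24 = 49/564, sense flips to +
signed output speed (× input speed) = 49/564

49/564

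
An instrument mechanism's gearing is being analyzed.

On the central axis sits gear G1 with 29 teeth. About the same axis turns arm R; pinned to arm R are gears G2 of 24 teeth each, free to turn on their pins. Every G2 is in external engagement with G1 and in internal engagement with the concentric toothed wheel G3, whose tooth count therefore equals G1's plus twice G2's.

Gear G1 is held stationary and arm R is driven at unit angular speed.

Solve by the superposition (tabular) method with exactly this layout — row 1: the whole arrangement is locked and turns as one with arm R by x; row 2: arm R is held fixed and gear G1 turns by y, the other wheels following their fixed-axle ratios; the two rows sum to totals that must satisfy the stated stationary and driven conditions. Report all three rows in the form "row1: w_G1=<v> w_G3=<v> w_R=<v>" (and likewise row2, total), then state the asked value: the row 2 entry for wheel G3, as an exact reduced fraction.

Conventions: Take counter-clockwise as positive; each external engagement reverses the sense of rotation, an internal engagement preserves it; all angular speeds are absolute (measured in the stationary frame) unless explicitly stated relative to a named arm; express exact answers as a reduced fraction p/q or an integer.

row1: w_G1=1 w_G3=1 w_R=1
row2: w_G1=-1 w_G3=29/77 w_R=0
total: w_G1=0 w_G3=106/77 w_R=1
asked value: 29/77

recognized (axles ride arm R): planetary set, 29/24/77 teeth
row 1 — lock + rotate with arm: ω_sun = ω_ring = ω_arm = x
row 2: sun turns y, ring = −(29/77)·y, arm 0
boundary: total ω_sun = x + y = 0 and total ω_arm = x = 1  ⇒  y = -1, x = 1
row 2 ring = −(29/77)·(-1) = 29/77
totals (row 1 + row 2): sun 1 + (-1) = 0, ring 1 + 29/77 = 106/77, arm 1 + 0 = 1
asked cell (row2, ring) = 29/77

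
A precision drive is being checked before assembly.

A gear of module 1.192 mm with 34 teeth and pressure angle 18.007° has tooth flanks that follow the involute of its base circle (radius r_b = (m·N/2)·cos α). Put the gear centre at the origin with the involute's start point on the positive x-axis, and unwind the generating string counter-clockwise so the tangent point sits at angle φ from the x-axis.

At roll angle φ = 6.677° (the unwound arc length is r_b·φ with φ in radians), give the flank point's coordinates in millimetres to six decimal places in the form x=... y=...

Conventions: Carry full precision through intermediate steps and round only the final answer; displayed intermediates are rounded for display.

class = single-mesh tooth geometry [base-circle involute, m = 1.192, 34T]
pitch radius r_p = m·N/2 = 1.192·34/2 = 20.264000
base radius r_b = r_p·cos α = 20.264000·cos 18.007° = 19.271444
roll angle φ = 6.677° = 0.11653563 rad
x = r_b·(cos φ + φ·sin φ) = 19.401859
y = r_b·(sin φ − φ·cos φ) = 0.010153

x=19.401859 y=0.010153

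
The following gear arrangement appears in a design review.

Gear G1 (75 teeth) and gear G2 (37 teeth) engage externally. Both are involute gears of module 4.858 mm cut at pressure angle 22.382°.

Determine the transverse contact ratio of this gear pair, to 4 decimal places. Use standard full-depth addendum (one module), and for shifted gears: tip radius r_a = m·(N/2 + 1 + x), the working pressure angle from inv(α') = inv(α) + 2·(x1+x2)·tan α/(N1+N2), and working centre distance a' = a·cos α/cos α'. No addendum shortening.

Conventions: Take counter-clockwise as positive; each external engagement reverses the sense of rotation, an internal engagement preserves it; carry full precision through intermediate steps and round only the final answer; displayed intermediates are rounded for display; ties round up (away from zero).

class = single-mesh tooth geometry [involute pair 75T × 37T, m = 4.858]
base radii: r_b1 = 168.450975, r_b2 = 83.102481
tip radii: r_a1 = 187.033000, r_a2 = 94.731000
no profile shift: α' = α, a' = a
action lengths: √(r_a1²−r_b1²) = 81.274917, √(r_a2²−r_b2²) = 45.474609
base pitch p_b = π·m·cos α = 14.112116
CR = (81.274917 + 45.474609 − 272.048000·sin 22.38200°)/14.112116 = 1.641080
contact ratio ≈ 1.6411

1.6411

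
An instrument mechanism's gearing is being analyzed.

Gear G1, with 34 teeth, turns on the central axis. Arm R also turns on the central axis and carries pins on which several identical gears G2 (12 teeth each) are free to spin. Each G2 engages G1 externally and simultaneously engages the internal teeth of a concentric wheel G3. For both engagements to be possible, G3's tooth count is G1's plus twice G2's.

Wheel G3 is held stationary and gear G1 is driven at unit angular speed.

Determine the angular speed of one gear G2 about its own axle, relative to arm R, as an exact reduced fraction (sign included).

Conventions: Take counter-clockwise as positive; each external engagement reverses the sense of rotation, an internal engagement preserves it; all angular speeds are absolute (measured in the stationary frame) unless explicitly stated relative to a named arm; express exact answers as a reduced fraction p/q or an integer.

topology: planetary set — G1 34T / G2 12T / G3 58T, arm = carrier (Willis)
ring teeth: 34 + 2·12 = 58
34(ω_sun−ω_arm) = −58(ω_ring−ω_arm),  ω_ring = 0, ω_sun = 1
34(1−ω_arm) = −58(0−ω_arm)  ⇒  92·ω_arm = 34  ⇒  ω_arm = 17/46
sun–planet mesh: 34·(1−17/46) = −12·(ω_p−ω_arm)  ⇒  ω_p−ω_arm = -493/276
exact speed ratio = -493/276

-493/276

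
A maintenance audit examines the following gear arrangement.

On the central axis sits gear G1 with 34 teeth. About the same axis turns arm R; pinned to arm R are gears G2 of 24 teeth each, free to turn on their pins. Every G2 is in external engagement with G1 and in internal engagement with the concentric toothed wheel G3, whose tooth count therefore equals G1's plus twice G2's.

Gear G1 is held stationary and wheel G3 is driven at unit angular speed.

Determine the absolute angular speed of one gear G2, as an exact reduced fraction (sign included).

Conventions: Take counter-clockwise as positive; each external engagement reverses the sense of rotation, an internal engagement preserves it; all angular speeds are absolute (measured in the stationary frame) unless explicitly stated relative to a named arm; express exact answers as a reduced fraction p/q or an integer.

41/24

planetary set (34T centre, 24T on arm, 82T internal) — Willis relation
ring teeth: 34 + 2·24 = 82
34(ω_sun−ω_arm) = −82(ω_ring−ω_arm),  ω_sun = 0, ω_ring = 1
34(0−ω_arm) = −82(1−ω_arm)  ⇒  116·ω_arm = 82  ⇒  ω_arm = 41/58
sun–planet mesh: 34·(0−41/58) = −24·(ω_p−ω_arm)  ⇒  ω_p−ω_arm = 697/696
ω_p = 41/58 + 697/696 = 41/24
exact speed ratio = 41/24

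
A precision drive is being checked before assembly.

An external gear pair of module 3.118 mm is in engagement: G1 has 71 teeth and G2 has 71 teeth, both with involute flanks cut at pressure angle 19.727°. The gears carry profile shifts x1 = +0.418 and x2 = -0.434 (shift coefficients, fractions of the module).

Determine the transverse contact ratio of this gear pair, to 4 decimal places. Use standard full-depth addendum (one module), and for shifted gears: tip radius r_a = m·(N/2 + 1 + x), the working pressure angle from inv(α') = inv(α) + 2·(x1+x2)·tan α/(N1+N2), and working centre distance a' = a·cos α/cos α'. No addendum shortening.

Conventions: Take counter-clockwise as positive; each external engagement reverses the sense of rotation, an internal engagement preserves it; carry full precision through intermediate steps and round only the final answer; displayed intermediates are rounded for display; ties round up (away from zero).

1.8069

class = single-mesh tooth geometry [involute pair 71T × 71T, m = 3.118]
base radii: r_b1 = 104.192838, r_b2 = 104.192838
tip radii: r_a1 = 115.110324, r_a2 = 112.453788
inv(α') = inv(19.727°) + 2·(+0.418-0.434)·tan α/(71+71) = 0.01420167  ⇒  α' = 19.69092°
a' = a·cos α / cos α' = 221.3780·cos 19.727°/cos 19.69092° = 221.328068
action lengths: √(r_a1²−r_b1²) = 48.930963, √(r_a2²−r_b2²) = 42.304927
base pitch p_b = π·m·cos α = 9.220604
CR = (48.930963 + 42.304927 − 221.328068·sin 19.69092°)/9.220604 = 1.806852
contact ratio ≈ 1.8069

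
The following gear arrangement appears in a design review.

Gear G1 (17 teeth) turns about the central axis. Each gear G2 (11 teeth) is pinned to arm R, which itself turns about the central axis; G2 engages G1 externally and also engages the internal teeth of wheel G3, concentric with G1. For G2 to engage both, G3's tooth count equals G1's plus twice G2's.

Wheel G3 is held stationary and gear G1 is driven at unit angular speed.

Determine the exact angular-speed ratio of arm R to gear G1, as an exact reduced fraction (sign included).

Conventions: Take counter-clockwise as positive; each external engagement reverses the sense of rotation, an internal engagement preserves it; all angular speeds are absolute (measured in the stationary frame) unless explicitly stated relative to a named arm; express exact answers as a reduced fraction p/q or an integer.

17/56

recognized (axles ride arm R): planetary set, 17/11/39 teeth
ring teeth: 17 + 2·11 = 39
17(ω_sun−ω_arm) = −39(ω_ring−ω_arm),  ω_ring = 0, ω_sun = 1
17(1−ω_arm) = −39(0−ω_arm)  ⇒  56·ω_arm = 17  ⇒  ω_arm = 17/56
ω_out/ω_in = 17/56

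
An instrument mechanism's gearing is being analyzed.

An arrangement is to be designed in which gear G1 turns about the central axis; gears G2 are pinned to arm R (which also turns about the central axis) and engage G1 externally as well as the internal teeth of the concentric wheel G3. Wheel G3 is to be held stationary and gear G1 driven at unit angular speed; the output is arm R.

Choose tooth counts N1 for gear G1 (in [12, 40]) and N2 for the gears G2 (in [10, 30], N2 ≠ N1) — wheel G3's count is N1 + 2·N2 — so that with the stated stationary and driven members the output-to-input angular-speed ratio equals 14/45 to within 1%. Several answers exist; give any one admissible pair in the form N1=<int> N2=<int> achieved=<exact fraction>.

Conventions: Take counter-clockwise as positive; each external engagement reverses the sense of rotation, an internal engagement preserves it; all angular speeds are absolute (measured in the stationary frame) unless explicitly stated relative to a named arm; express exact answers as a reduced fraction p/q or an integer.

N1=28 N2=17 achieved=14/45

topology: planetary set — design target 14/45, arm = carrier (Willis)
Willis with ω_ring = 0: ω_arm/ω_sun = N1/(N1+N3); set equal to 14/45  ⇒  N3/N1 = 1/(14/45) − 1 = 31/14
N3 = N1 + 2·N2  ⇒  N2/N1 = (N3/N1 − 1)/2 = (31/14 − 1)/2 = 17/28
smallest multiple with N1 ≥ 12 and N2 ≥ 10: k = 1  ⇒  N1 = 1·28 = 28, N2 = 1·17 = 17 (N1 ≤ 40, N2 ≤ 30, N2 ≠ N1 ✓), N3 = 28 + 2·17 = 62
check: N1/(N1+N3) with N1 = 28, N3 = 62 gives 14/45; |achieved − target| = 0 ≤ 7/2250 ✓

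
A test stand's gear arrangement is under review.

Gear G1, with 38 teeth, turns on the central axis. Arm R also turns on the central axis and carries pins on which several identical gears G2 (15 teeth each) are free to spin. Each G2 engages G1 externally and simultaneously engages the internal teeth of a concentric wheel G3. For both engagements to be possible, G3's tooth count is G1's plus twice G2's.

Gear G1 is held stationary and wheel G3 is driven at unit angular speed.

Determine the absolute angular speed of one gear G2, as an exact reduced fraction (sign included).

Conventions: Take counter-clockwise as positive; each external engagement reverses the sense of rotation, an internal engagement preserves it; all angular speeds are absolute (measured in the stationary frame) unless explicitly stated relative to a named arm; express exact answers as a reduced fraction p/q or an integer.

34/15

class = planetary set [G3 = 38+2·15 = 68; Willis about the carrier]
ring teeth: 38 + 2·15 = 68
38(ω_sun−ω_arm) = −68(ω_ring−ω_arm),  ω_sun = 0, ω_ring = 1
38(0−ω_arm) = −68(1−ω_arm)  ⇒  106·ω_arm = 68  ⇒  ω_arm = 34/53
sun–planet mesh: 38·(0−34/53) = −15·(ω_p−ω_arm)  ⇒  ω_p−ω_arm = 1292/795
ω_p = 34/53 + 1292/795 = 34/15
exact speed ratio = 34/15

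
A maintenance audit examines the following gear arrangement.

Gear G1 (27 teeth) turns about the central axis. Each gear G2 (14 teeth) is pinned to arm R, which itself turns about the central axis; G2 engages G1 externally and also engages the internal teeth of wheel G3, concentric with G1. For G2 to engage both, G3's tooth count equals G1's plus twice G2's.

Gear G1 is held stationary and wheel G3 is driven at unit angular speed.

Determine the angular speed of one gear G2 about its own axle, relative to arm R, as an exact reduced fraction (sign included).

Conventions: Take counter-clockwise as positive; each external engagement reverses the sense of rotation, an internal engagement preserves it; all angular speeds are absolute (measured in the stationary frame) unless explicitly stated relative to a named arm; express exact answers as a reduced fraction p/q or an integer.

recognized (axles ride arm R): planetary set, 27/14/55 teeth
ring teeth: 27 + 2·14 = 55
27(ω_sun−ω_arm) = −55(ω_ring−ω_arm),  ω_sun = 0, ω_ring = 1
27(0−ω_arm) = −55(1−ω_arm)  ⇒  82·ω_arm = 55  ⇒  ω_arm = 55/82
sun–planet mesh: 27·(0−55/82) = −14·(ω_p−ω_arm)  ⇒  ω_p−ω_arm = 1485/1148
exact speed ratio = 1485/1148

1485/1148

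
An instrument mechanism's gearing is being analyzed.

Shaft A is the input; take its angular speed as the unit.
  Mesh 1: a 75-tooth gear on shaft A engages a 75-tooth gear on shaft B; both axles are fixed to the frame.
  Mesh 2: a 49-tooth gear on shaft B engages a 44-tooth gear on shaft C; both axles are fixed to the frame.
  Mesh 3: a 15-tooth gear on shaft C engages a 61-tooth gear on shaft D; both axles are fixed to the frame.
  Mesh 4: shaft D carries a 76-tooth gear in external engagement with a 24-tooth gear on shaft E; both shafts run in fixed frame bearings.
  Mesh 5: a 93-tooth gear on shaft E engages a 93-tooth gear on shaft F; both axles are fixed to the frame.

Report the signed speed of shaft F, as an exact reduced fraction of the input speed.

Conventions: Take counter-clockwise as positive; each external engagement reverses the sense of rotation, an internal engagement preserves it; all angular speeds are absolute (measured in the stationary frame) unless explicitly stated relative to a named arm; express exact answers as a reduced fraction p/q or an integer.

-4655/5368

5-mesh fixed-axis compound train (all bearings frame-fixed)
mesh 1 [75T→75T]: |ω|/ω_in = 1×75/75 = 1, sense flips to −
mesh 2 [49T→44T]: |ω|/ω_in = 1×49/44 = 49/44, sense flips to +
mesh 3 [15T→61T]: |ω|/ω_in = (49/44)×15/61 = 735/2684, sense flips to −
mesh 4 [76T→24T]: |ω|/ω_in = (735/2684)×76/24 = 4655/5368, sense flips to +
mesh 5 [93T→93T]: |ω|/ω_in = (4655/5368)×93/93 = 4655/5368, sense flips to −
signed output speed (× input speed) = -4655/5368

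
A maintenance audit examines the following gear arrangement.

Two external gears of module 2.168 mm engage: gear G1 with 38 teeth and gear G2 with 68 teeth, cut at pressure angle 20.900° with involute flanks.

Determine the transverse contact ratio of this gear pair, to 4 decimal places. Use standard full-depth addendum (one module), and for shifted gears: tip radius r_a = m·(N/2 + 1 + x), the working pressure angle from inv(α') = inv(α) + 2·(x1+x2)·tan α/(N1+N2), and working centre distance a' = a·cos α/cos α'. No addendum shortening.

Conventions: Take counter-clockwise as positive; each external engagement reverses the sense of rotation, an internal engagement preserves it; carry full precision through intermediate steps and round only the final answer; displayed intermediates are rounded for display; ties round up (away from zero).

recognized (one external pair, fixed centres): single-mesh tooth geometry, m = 2.168, N1 = 38, N2 = 68
base radii: r_b1 = 38.481751, r_b2 = 68.862080
tip radii: r_a1 = 43.360000, r_a2 = 75.880000
no profile shift: α' = α, a' = a
action lengths: √(r_a1²−r_b1²) = 19.981103, √(r_a2²−r_b2²) = 31.871434
base pitch p_b = π·m·cos α = 6.362841
CR = (19.981103 + 31.871434 − 114.904000·sin 20.90000°)/6.362841 = 1.707085
contact ratio ≈ 1.7071

1.7071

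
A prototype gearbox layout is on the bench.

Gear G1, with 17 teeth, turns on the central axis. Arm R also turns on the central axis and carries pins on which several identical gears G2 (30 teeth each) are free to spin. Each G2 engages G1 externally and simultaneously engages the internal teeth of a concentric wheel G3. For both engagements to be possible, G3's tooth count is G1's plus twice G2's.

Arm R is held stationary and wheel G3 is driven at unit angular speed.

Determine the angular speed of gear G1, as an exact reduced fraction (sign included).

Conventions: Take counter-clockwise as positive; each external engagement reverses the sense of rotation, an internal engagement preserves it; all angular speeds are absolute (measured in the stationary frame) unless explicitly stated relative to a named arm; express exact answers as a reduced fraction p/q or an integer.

recognized (axles ride arm R): planetary set, 17/30/77 teeth
ring teeth: 17 + 2·30 = 77
17(ω_sun−ω_arm) = −77(ω_ring−ω_arm),  ω_arm = 0, ω_ring = 1
ω_sun = 0 − (77/17)(1−0) = -77/17
exact speed ratio = -77/17

-77/17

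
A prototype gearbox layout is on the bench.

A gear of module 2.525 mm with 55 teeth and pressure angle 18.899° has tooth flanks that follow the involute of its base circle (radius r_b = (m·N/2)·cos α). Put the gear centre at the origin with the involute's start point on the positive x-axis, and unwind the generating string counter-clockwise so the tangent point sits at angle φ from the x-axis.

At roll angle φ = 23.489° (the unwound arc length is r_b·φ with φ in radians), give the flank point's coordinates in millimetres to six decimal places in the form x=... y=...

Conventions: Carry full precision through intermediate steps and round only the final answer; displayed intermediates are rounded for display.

recognized (one wheel, involute flank): single-mesh tooth geometry, m = 2.525, N = 55
pitch radius r_p = m·N/2 = 2.525·55/2 = 69.437500
base radius r_b = r_p·cos α = 69.437500·cos 18.899° = 65.694195
roll angle φ = 23.489° = 0.40996039 rad
x = r_b·(cos φ + φ·sin φ) = 70.984926
y = r_b·(sin φ − φ·cos φ) = 1.483593

x=70.984926 y=1.483593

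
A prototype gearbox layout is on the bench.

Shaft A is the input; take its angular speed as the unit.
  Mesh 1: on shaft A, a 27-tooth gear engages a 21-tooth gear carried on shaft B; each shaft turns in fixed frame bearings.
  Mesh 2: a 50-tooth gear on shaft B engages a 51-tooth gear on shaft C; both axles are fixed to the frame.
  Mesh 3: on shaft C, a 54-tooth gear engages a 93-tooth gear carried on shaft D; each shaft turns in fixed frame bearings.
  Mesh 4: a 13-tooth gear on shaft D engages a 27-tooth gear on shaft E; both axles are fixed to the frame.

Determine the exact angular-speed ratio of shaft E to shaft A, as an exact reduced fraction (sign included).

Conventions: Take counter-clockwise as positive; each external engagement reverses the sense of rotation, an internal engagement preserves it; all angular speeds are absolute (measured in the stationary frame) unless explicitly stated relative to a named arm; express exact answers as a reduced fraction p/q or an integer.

class = fixed-axis compound train [4 meshes; 4 ratios multiply, 4 sense flips]
mesh 1 [27T→21T]: running ratio 9/7, sense −
mesh 2 [50T→51T]: running ratio 150/119, sense +
mesh 3 [54T→93T]: running ratio 2700/3689, sense −
mesh 4 [13T→27T]: running ratio 1300/3689, sense +
ω_out/ω_in = 1300/3689

1300/3689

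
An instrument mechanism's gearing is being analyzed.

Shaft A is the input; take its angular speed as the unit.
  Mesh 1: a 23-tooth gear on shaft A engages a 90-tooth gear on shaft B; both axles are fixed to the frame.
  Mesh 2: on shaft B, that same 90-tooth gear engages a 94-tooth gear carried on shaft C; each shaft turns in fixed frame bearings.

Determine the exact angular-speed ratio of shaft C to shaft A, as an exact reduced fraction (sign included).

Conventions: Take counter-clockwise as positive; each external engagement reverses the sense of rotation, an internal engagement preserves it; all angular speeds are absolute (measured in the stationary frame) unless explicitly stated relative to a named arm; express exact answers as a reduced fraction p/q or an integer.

23/94

class = fixed-axis compound train [2 meshes; 2 ratios multiply, 2 sense flips]
mesh 1 [23T→90T]: running ratio 23/90, sense −
mesh 2 [90T→94T]: running ratio 23/94, sense +
ω_out/ω_in = 23/94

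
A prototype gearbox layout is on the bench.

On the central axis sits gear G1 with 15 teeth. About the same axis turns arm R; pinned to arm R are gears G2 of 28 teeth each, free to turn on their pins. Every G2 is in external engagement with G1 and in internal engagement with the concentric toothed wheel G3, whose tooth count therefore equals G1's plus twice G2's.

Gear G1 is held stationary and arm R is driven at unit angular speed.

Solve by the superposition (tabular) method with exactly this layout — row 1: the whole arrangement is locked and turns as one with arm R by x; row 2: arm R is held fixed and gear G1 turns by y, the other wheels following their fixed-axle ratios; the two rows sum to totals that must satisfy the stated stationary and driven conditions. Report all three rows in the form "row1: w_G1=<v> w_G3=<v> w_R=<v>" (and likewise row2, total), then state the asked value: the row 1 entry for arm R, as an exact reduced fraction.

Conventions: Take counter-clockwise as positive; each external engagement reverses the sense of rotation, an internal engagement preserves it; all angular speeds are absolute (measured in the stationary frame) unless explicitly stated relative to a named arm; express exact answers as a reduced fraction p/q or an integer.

row1: w_G1=1 w_G3=1 w_R=1
row2: w_G1=-1 w_G3=15/71 w_R=0
total: w_G1=0 w_G3=86/71 w_R=1
asked value: 1

recognized (axles ride arm R): planetary set, 15/28/71 teeth
row 1 (train locked, turned with arm): all members turn x
row 2 (arm held, sun turns y): ω_ring = −(15/71)·y, ω_arm = 0
boundary: total ω_sun = x + y = 0 and total ω_arm = x = 1  ⇒  y = -1, x = 1
row 2 ring = −(15/71)·(-1) = 15/71
totals (row 1 + row 2): sun 1 + (-1) = 0, ring 1 + 15/71 = 86/71, arm 1 + 0 = 1
asked cell (row1, arm) = 1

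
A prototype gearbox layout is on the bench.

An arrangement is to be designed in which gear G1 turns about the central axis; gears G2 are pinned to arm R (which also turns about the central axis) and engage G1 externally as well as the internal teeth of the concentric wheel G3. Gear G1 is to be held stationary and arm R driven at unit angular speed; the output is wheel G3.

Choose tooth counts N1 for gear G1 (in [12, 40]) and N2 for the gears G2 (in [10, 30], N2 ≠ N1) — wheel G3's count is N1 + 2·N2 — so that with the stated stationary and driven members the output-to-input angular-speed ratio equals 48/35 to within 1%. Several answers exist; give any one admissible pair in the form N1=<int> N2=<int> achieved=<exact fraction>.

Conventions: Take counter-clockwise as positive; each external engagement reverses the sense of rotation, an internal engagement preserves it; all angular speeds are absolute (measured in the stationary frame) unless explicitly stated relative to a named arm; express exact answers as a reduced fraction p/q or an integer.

N1=13 N2=11 achieved=48/35

design class (target 48/35): planetary set
Willis with ω_sun = 0: ω_ring/ω_arm = (N1+N3)/N3; set equal to 48/35  ⇒  N3/N1 = 1/(48/35 − 1) = 35/13
N3 = N1 + 2·N2  ⇒  N2/N1 = (N3/N1 − 1)/2 = (35/13 − 1)/2 = 11/13
smallest multiple with N1 ≥ 12 and N2 ≥ 10: k = 1  ⇒  N1 = 1·13 = 13, N2 = 1·11 = 11 (N1 ≤ 40, N2 ≤ 30, N2 ≠ N1 ✓), N3 = 13 + 2·11 = 35
check: (N1+N3)/N3 with N1 = 13, N3 = 35 gives 48/35; |achieved − target| = 0 ≤ 12/875 ✓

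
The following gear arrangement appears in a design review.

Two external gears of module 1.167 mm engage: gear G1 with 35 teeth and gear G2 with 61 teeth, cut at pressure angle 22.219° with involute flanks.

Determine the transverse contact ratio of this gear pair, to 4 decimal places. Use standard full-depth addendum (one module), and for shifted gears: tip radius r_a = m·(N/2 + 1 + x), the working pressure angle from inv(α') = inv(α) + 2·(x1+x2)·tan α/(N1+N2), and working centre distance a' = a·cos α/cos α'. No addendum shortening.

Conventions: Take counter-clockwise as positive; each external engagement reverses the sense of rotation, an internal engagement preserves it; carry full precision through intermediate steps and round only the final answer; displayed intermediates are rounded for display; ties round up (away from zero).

recognized (one external pair, fixed centres): single-mesh tooth geometry, m = 1.167, N1 = 35, N2 = 61
base radii: r_b1 = 18.906032, r_b2 = 32.950513
tip radii: r_a1 = 21.589500, r_a2 = 36.760500
no profile shift: α' = α, a' = a
action lengths: √(r_a1²−r_b1²) = 10.424417, √(r_a2²−r_b2²) = 16.297179
base pitch p_b = π·m·cos α = 3.394003
CR = (10.424417 + 16.297179 − 56.016000·sin 22.21900°)/3.394003 = 1.632075
contact ratio ≈ 1.6321

1.6321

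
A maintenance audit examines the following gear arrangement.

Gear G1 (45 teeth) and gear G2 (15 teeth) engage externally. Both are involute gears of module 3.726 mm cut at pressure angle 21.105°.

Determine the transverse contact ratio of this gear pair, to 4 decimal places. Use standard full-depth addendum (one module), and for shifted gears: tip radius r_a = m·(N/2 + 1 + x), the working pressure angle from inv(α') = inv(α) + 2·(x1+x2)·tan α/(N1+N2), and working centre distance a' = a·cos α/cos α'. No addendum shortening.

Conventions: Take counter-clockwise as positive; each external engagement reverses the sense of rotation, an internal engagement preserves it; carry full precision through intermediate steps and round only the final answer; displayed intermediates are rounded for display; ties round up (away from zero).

single-mesh involute tooth geometry (45T engaging 15T at module 3.726)
base radii: r_b1 = 78.211526, r_b2 = 26.070509
tip radii: r_a1 = 87.561000, r_a2 = 31.671000
no profile shift: α' = α, a' = a
action lengths: √(r_a1²−r_b1²) = 39.368591, √(r_a2²−r_b2²) = 17.982793
base pitch p_b = π·m·cos α = 10.920389
CR = (39.368591 + 17.982793 − 111.780000·sin 21.10500°)/10.920389 = 1.566047
contact ratio ≈ 1.5660

1.5660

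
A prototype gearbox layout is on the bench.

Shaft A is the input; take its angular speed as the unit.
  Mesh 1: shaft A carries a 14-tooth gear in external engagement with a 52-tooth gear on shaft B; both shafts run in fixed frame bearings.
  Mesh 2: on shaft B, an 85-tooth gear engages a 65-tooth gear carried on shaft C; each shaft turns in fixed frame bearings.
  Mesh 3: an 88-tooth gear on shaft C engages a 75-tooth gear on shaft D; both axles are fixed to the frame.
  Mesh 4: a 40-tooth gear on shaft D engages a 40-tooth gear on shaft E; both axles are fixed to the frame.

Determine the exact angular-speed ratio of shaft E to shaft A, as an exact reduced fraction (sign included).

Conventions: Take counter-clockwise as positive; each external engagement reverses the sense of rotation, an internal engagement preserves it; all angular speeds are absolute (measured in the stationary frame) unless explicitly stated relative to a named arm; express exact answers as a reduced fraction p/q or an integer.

class = fixed-axis compound train [4 meshes; 4 ratios multiply, 4 sense flips]
mesh 1 [14T→52T]: running ratio 7/26, sense −
mesh 2 [85T→65T]: running ratio 119/338, sense +
mesh 3 [88T→75T]: running ratio 5236/12675, sense −
mesh 4 [40T→40T]: running ratio 5236/12675, sense +
ω_out/ω_in = 5236/12675

5236/12675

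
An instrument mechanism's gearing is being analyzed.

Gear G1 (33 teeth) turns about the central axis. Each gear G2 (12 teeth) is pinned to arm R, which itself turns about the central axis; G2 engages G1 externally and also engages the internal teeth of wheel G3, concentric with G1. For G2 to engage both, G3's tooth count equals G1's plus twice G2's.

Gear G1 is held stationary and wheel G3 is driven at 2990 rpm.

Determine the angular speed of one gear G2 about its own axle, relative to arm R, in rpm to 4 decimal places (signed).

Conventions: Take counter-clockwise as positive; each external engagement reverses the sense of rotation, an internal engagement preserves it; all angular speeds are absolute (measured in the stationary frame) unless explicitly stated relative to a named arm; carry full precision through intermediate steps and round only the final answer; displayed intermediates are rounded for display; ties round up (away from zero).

planetary set (33T centre, 12T on arm, 57T internal) — Willis relation
normalise by the input: solve with ω_ring = 1, then scale by 2990 rpm
ring teeth: 33 + 2·12 = 57
33(ω_sun−ω_arm) = −57(ω_ring−ω_arm),  ω_sun = 0, ω_ring = 1
33(0−ω_arm) = −57(1−ω_arm)  ⇒  90·ω_arm = 57  ⇒  ω_arm = 19/30
sun–planet mesh: 33·(0−19/30) = −12·(ω_p−ω_arm)  ⇒  ω_p−ω_arm = 209/120
scale: ω_p−ω_arm = 209/120 × 2990 rpm = +5207.5833 rpm

+5207.5833 rpm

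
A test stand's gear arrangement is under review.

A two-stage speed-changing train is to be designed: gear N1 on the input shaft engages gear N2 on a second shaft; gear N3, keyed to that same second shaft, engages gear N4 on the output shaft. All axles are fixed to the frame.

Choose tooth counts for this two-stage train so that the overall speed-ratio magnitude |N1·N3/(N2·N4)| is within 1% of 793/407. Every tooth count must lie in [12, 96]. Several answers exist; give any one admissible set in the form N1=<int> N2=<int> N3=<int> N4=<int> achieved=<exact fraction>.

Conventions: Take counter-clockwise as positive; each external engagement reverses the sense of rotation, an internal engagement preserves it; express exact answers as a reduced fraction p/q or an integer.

N1=26 N2=22 N3=61 N4=37 achieved=793/407

topology: fixed-axis compound train — 2 stages, target 793/407
target = 793/407 in lowest terms: an exact hit needs N1·N3 = k·793 and N2·N4 = k·407 for one integer k, every count in [12, 96]; additionally prefer no 1:1 stage (N1 ≠ N2, N3 ≠ N4)
k = 1: no 1:1-free in-range split of k·793 and k·407 into factor pairs; take k = 2
k = 2: N1·N3 = 1586 = 26·61, N2·N4 = 814 = 22·37
achieved = 26·61/(22·37) = 793/407; |achieved − target| = 0 ≤ 793/40700 ✓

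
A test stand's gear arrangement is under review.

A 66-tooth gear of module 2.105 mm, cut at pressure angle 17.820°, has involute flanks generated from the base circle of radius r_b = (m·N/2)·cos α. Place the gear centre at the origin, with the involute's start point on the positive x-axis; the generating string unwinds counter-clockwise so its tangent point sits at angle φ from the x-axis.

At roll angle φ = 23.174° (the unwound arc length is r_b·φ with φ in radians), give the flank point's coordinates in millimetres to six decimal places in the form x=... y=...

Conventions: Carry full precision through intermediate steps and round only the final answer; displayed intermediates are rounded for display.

topology: single-mesh involute geometry — m = 2.105, N = 66
pitch radius r_p = m·N/2 = 2.105·66/2 = 69.465000
base radius r_b = r_p·cos α = 69.465000·cos 17.820° = 66.132252
roll angle φ = 23.174° = 0.40446260 rad
x = r_b·(cos φ + φ·sin φ) = 71.322315
y = r_b·(sin φ − φ·cos φ) = 1.434848

x=71.322315 y=1.434848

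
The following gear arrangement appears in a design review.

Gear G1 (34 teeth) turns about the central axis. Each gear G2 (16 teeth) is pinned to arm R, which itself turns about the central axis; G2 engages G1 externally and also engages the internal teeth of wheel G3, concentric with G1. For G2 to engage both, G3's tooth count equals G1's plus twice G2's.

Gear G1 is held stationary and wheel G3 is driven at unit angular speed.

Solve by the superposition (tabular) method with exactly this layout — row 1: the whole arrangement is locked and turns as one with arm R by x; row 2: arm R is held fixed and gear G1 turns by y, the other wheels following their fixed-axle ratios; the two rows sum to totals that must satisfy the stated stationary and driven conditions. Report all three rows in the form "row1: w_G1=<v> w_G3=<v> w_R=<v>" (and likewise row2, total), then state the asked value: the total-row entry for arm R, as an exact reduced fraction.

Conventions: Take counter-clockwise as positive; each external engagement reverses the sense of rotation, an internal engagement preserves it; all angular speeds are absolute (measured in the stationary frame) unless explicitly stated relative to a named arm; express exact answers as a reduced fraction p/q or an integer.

row1: w_G1=33/50 w_G3=33/50 w_R=33/50
row2: w_G1=-33/50 w_G3=17/50 w_R=0
total: w_G1=0 w_G3=1 w_R=33/50
asked value: 33/50

topology: planetary set — G1 34T / G2 16T / G3 66T, arm = carrier (Willis)
row 1: whole set turns with the arm by x
row 2 — arm fixed, fixed-axis ratios: sun y, ring −(34/66)·y, arm 0
boundary: total ω_sun = x + y = 0 and total ω_ring = x − (34/66)·y = 1  ⇒  y = -33/50, x = 33/50
row 2 ring = −(34/66)·(-33/50) = 17/50
totals (row 1 + row 2): sun 33/50 + (-33/50) = 0, ring 33/50 + 17/50 = 1, arm 33/50 + 0 = 33/50
asked cell (total, arm) = 33/50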